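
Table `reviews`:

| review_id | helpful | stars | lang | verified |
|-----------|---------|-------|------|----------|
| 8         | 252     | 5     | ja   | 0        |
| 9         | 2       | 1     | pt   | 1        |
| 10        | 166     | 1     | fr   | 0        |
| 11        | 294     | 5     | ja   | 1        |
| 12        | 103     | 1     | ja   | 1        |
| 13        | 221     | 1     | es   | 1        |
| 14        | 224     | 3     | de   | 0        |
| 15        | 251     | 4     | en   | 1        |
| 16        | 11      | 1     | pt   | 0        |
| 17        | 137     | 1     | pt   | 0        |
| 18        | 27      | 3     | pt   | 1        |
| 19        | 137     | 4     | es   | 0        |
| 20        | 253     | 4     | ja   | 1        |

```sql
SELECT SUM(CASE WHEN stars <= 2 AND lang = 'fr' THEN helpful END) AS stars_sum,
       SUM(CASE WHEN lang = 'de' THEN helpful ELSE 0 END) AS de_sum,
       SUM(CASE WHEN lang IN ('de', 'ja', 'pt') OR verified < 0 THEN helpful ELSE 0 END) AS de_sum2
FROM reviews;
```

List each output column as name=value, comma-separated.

[stars_sum: stars <= 2 AND lang = 'fr']
review_id=8: ✗
review_id=9: ✗
review_id=10: ✓ → 166
review_id=11: ✗
review_id=12: ✗
review_id=13: ✗
review_id=14: ✗
review_id=15: ✗
review_id=16: ✗
review_id=17: ✗
review_id=18: ✗
review_id=19: ✗
review_id=20: ✗
stars_sum = 166
—
[de_sum: lang = 'de']
review_id=8: ✗
review_id=9: ✗
review_id=10: ✗
review_id=11: ✗
review_id=12: ✗
review_id=13: ✗
review_id=14: ✓ → 224
review_id=15: ✗
review_id=16: ✗
review_id=17: ✗
review_id=18: ✗
review_id=19: ✗
review_id=20: ✗
de_sum = 224
—
[de_sum2: lang IN ('de', 'ja', 'pt') OR verified < 0]
review_id=8: ✓ → 252
review_id=9: ✓ → 2
review_id=10: ✗
review_id=11: ✓ → 294
review_id=12: ✓ → 103
review_id=13: ✗
review_id=14: ✓ → 224
review_id=15: ✗
review_id=16: ✓ → 11
review_id=17: ✓ → 137
review_id=18: ✓ → 27
review_id=19: ✗
review_id=20: ✓ → 253
de_sum2 = 252 + 2 + 294 + 103 + 224 + 11 + 137 + 27 + 253 = 1303

stars_sum=166, de_sum=224, de_sum2=1303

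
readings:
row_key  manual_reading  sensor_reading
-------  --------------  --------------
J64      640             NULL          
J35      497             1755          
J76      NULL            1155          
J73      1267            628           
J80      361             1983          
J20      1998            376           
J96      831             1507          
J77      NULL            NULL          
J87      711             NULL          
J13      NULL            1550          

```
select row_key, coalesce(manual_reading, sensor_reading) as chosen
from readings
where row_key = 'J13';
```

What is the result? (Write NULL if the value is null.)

row_key = J13: manual_reading=NULL, sensor_reading=1550.
manual_reading=NULL, sensor_reading=1550 → 1550

1550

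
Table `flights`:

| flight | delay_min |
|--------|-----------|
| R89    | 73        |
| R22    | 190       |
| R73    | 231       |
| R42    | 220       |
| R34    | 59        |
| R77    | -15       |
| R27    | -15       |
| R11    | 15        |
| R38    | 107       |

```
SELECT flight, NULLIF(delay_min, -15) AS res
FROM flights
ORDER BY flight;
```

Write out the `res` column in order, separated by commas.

flight=R11: delay_min=15 vs -15: differ → 15
flight=R22: delay_min=190 vs -15: differ → 190
flight=R27: delay_min=-15 vs -15: equal → NULL
flight=R34: delay_min=59 vs -15: differ → 59
flight=R38: delay_min=107 vs -15: differ → 107
flight=R42: delay_min=220 vs -15: differ → 220
flight=R73: delay_min=231 vs -15: differ → 231
flight=R77: delay_min=-15 vs -15: equal → NULL
flight=R89: delay_min=73 vs -15: differ → 73

15, 190, NULL, 59, 107, 220, 231, NULL, 73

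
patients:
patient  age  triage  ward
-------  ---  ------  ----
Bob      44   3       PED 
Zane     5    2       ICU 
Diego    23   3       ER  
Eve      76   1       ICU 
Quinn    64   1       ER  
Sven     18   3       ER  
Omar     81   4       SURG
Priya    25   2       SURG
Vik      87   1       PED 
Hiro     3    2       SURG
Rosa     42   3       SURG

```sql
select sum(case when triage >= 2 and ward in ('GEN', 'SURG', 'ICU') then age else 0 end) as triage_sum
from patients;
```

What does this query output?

patient=Bob: ✗
patient=Zane: ✓ → 5
patient=Diego: ✗
patient=Eve: ✗
patient=Quinn: ✗
patient=Sven: ✗
patient=Omar: ✓ → 81
patient=Priya: ✓ → 25
patient=Vik: ✗
patient=Hiro: ✓ → 3
patient=Rosa: ✓ → 42
triage_sum = 5 + 81 + 25 + 3 + 42 = 156

156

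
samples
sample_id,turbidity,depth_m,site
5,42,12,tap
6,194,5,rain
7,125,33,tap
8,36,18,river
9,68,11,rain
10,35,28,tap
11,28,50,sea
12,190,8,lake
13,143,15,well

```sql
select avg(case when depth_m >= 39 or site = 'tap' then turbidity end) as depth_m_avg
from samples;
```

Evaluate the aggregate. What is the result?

57.5

sample_id=5: ✓ → 42
sample_id=6: ✗
sample_id=7: ✓ → 125
sample_id=8: ✗
sample_id=9: ✗
sample_id=10: ✓ → 35
sample_id=11: ✓ → 28
sample_id=12: ✗
sample_id=13: ✗
depth_m_avg = (42 + 125 + 35 + 28) / 4 = 57.5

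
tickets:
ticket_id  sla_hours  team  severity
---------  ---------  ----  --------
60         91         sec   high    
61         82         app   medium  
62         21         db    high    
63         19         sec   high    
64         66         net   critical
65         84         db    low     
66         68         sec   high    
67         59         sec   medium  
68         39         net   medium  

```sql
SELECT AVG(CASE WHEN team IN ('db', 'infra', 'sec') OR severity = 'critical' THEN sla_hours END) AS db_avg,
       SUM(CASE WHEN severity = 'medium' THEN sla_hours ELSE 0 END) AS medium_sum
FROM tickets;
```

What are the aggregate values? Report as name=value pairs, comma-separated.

[db_avg: team IN ('db', 'infra', 'sec') OR severity = 'critical']
ticket_id=60: ✓ → 91
ticket_id=61: ✗
ticket_id=62: ✓ → 21
ticket_id=63: ✓ → 19
ticket_id=64: ✓ → 66
ticket_id=65: ✓ → 84
ticket_id=66: ✓ → 68
ticket_id=67: ✓ → 59
ticket_id=68: ✗
db_avg = (91 + 21 + 19 + 66 + 84 + 68 + 59) / 7 = 58.2857142857
—
[medium_sum: severity = 'medium']
ticket_id=60: ✗
ticket_id=61: ✓ → 82
ticket_id=62: ✗
ticket_id=63: ✗
ticket_id=64: ✗
ticket_id=65: ✗
ticket_id=66: ✗
ticket_id=67: ✓ → 59
ticket_id=68: ✓ → 39
medium_sum = 82 + 59 + 39 = 180

db_avg=58.2857142857, medium_sum=180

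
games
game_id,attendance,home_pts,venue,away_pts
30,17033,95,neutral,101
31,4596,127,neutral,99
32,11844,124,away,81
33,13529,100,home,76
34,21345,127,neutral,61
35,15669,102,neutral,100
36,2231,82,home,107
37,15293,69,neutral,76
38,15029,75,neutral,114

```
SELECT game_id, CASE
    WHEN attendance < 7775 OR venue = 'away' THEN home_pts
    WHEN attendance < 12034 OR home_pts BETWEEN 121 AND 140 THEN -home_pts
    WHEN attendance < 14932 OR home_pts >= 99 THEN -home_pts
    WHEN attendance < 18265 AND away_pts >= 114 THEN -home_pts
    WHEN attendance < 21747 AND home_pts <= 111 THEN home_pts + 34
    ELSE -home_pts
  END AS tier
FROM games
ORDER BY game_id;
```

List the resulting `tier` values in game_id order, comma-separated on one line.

129, 127, 124, -100, -127, -102, 82, 103, -75

game_id=30: attendance < 21747 AND home_pts <= 111 → 129
game_id=31: attendance < 7775 OR venue = 'away' → 127
game_id=32: attendance < 7775 OR venue = 'away' → 124
game_id=33: attendance < 14932 OR home_pts >= 99 → -100
game_id=34: attendance < 12034 OR home_pts BETWEEN 121 AND 140 → -127
game_id=35: attendance < 14932 OR home_pts >= 99 → -102
game_id=36: attendance < 7775 OR venue = 'away' → 82
game_id=37: attendance < 21747 AND home_pts <= 111 → 103
game_id=38: attendance < 18265 AND away_pts >= 114 → -75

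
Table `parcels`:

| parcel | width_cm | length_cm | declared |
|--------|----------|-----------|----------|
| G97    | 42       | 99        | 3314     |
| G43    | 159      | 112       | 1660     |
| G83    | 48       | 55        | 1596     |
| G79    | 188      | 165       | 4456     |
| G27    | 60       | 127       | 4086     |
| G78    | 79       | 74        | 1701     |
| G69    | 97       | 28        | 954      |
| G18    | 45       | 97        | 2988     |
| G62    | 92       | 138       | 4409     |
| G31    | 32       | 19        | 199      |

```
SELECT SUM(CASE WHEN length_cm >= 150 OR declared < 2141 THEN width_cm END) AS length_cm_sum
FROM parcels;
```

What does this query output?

603

parcel=G97: ✗
parcel=G43: ✓ → 159
parcel=G83: ✓ → 48
parcel=G79: ✓ → 188
parcel=G27: ✗
parcel=G78: ✓ → 79
parcel=G69: ✓ → 97
parcel=G18: ✗
parcel=G62: ✗
parcel=G31: ✓ → 32
length_cm_sum = 159 + 48 + 188 + 79 + 97 + 32 = 603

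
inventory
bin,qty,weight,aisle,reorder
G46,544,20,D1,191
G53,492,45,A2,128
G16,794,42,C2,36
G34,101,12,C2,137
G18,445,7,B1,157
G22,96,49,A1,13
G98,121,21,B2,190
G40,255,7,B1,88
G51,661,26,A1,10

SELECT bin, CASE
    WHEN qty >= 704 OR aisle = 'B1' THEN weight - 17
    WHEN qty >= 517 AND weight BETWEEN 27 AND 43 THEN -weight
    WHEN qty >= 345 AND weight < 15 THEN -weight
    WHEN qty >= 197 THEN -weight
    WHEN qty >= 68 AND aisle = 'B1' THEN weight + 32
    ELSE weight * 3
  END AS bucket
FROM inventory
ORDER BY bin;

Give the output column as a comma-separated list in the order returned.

25, -10, 147, 36, -10, -20, -26, -45, 63

bin=G16: qty >= 704 OR aisle = 'B1' → 25
bin=G18: qty >= 704 OR aisle = 'B1' → -10
bin=G22: ELSE → 147
bin=G34: ELSE → 36
bin=G40: qty >= 704 OR aisle = 'B1' → -10
bin=G46: qty >= 197 → -20
bin=G51: qty >= 197 → -26
bin=G53: qty >= 197 → -45
bin=G98: ELSE → 63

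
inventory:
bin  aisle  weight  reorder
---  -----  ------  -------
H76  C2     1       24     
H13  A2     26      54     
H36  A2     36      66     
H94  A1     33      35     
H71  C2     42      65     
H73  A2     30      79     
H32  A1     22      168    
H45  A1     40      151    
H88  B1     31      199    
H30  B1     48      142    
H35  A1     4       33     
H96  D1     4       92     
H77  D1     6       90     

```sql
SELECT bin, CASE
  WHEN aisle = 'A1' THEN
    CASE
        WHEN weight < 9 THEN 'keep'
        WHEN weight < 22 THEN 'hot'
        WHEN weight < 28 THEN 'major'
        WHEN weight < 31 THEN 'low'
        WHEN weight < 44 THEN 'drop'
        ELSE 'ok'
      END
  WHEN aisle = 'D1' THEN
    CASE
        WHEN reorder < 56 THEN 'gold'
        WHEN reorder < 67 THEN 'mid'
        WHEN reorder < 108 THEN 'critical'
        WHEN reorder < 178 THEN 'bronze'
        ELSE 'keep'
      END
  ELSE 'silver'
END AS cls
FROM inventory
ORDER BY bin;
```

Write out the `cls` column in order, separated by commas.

bin=H13: aisle='A2' → outer ELSE → silver
bin=H30: aisle='B1' → outer ELSE → silver
bin=H32: aisle='A1' → inner[weight < 28] → major
bin=H35: aisle='A1' → inner[weight < 9] → keep
bin=H36: aisle='A2' → outer ELSE → silver
bin=H45: aisle='A1' → inner[weight < 44] → drop
bin=H71: aisle='C2' → outer ELSE → silver
bin=H73: aisle='A2' → outer ELSE → silver
bin=H76: aisle='C2' → outer ELSE → silver
bin=H77: aisle='D1' → inner[reorder < 108] → critical
bin=H88: aisle='B1' → outer ELSE → silver
bin=H94: aisle='A1' → inner[weight < 44] → drop
bin=H96: aisle='D1' → inner[reorder < 108] → critical

silver, silver, major, keep, silver, drop, silver, silver, silver, critical, silver, drop, critical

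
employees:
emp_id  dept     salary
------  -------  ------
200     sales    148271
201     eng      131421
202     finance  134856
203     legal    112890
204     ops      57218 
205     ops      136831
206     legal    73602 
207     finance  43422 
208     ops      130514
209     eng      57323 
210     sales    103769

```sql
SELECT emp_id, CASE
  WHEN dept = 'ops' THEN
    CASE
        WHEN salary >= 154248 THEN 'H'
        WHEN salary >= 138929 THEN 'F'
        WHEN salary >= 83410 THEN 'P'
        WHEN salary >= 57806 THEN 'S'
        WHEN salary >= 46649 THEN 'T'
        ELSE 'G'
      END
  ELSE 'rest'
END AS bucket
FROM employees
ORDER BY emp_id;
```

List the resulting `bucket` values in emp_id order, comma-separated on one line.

emp_id=200: dept='sales' → outer ELSE → rest
emp_id=201: dept='eng' → outer ELSE → rest
emp_id=202: dept='finance' → outer ELSE → rest
emp_id=203: dept='legal' → outer ELSE → rest
emp_id=204: dept='ops' → inner[salary >= 46649] → T
emp_id=205: dept='ops' → inner[salary >= 83410] → P
emp_id=206: dept='legal' → outer ELSE → rest
emp_id=207: dept='finance' → outer ELSE → rest
emp_id=208: dept='ops' → inner[salary >= 83410] → P
emp_id=209: dept='eng' → outer ELSE → rest
emp_id=210: dept='sales' → outer ELSE → rest

rest, rest, rest, rest, T, P, rest, rest, P, rest, rest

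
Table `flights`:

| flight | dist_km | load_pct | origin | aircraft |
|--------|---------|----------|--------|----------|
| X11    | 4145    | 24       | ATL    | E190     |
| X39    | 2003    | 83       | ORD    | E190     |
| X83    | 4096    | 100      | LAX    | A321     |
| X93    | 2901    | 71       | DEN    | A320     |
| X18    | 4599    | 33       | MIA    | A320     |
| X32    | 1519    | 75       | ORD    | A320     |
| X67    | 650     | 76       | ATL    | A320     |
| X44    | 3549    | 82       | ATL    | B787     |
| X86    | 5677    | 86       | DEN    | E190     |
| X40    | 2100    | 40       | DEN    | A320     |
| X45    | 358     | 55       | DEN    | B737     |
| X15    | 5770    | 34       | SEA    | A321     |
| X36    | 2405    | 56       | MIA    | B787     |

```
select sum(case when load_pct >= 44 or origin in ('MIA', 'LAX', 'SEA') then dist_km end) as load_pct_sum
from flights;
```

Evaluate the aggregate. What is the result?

33527

flight=X11: ✗
flight=X39: ✓ → 2003
flight=X83: ✓ → 4096
flight=X93: ✓ → 2901
flight=X18: ✓ → 4599
flight=X32: ✓ → 1519
flight=X67: ✓ → 650
flight=X44: ✓ → 3549
flight=X86: ✓ → 5677
flight=X40: ✗
flight=X45: ✓ → 358
flight=X15: ✓ → 5770
flight=X36: ✓ → 2405
load_pct_sum = 2003 + 4096 + 2901 + 4599 + 1519 + 650 + 3549 + 5677 + 358 + 5770 + 2405 = 33527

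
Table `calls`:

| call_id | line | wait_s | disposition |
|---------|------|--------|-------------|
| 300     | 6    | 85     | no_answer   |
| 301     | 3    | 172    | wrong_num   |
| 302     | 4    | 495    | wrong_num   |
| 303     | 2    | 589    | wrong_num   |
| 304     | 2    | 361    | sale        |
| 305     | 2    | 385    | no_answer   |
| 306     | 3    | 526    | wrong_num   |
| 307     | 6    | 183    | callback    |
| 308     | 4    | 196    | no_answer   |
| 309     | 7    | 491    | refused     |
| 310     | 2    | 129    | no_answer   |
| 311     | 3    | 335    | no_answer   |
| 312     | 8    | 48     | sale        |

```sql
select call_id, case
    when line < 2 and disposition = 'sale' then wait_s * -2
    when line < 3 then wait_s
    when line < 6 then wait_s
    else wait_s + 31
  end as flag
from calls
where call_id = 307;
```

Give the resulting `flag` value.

214

call_id = 307: line=6, wait_s=183, disposition=callback.
line < 2 and disposition = 'sale' → false
line < 3 → false
line < 6 → false
No prior WHEN matched → ELSE → 214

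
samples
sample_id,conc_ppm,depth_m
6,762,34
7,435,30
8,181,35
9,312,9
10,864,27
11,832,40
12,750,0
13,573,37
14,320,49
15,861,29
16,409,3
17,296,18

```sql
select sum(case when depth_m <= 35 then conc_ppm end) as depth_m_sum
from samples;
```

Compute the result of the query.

4870

sample_id=6: ✓ → 762
sample_id=7: ✓ → 435
sample_id=8: ✓ → 181
sample_id=9: ✓ → 312
sample_id=10: ✓ → 864
sample_id=11: ✗
sample_id=12: ✓ → 750
sample_id=13: ✗
sample_id=14: ✗
sample_id=15: ✓ → 861
sample_id=16: ✓ → 409
sample_id=17: ✓ → 296
depth_m_sum = 762 + 435 + 181 + 312 + 864 + 750 + 861 + 409 + 296 = 4870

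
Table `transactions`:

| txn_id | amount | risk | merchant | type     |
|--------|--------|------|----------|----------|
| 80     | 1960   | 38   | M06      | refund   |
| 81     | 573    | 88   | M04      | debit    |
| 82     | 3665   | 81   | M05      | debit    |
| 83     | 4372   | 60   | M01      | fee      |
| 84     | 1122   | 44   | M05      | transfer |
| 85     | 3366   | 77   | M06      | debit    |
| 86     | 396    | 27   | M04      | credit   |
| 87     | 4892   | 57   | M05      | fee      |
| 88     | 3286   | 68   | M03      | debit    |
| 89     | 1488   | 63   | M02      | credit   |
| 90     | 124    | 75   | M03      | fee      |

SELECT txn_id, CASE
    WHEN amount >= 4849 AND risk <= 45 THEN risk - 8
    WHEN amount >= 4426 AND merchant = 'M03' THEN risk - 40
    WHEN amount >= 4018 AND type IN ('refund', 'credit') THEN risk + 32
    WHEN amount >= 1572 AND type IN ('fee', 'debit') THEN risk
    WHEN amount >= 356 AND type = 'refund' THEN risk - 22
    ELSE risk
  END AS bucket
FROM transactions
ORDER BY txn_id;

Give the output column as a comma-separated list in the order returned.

16, 88, 81, 60, 44, 77, 27, 57, 68, 63, 75

txn_id=80: amount >= 356 AND type = 'refund' → 16
txn_id=81: ELSE → 88
txn_id=82: amount >= 1572 AND type IN ('fee', 'debit') → 81
txn_id=83: amount >= 1572 AND type IN ('fee', 'debit') → 60
txn_id=84: ELSE → 44
txn_id=85: amount >= 1572 AND type IN ('fee', 'debit') → 77
txn_id=86: ELSE → 27
txn_id=87: amount >= 1572 AND type IN ('fee', 'debit') → 57
txn_id=88: amount >= 1572 AND type IN ('fee', 'debit') → 68
txn_id=89: ELSE → 63
txn_id=90: ELSE → 75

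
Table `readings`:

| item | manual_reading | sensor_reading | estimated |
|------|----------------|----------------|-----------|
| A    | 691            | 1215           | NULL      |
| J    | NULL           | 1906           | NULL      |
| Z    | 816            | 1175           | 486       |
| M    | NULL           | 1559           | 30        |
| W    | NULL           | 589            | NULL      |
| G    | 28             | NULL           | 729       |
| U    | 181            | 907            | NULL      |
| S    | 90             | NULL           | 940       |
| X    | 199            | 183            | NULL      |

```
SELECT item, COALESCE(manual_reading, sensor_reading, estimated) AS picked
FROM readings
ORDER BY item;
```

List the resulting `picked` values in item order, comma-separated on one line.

691, 28, 1906, 1559, 90, 181, 589, 199, 816

item=A: manual_reading=691 → 691
item=G: manual_reading=28 → 28
item=J: manual_reading=NULL, sensor_reading=1906 → 1906
item=M: manual_reading=NULL, sensor_reading=1559 → 1559
item=S: manual_reading=90 → 90
item=U: manual_reading=181 → 181
item=W: manual_reading=NULL, sensor_reading=589 → 589
item=X: manual_reading=199 → 199
item=Z: manual_reading=816 → 816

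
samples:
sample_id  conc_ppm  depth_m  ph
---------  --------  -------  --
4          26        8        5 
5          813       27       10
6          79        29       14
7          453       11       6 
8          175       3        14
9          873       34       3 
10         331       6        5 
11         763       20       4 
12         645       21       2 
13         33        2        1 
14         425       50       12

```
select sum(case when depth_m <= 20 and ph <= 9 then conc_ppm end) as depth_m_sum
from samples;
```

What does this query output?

1606

sample_id=4: ✓ → 26
sample_id=5: ✗
sample_id=6: ✗
sample_id=7: ✓ → 453
sample_id=8: ✗
sample_id=9: ✗
sample_id=10: ✓ → 331
sample_id=11: ✓ → 763
sample_id=12: ✗
sample_id=13: ✓ → 33
sample_id=14: ✗
depth_m_sum = 26 + 453 + 331 + 763 + 33 = 1606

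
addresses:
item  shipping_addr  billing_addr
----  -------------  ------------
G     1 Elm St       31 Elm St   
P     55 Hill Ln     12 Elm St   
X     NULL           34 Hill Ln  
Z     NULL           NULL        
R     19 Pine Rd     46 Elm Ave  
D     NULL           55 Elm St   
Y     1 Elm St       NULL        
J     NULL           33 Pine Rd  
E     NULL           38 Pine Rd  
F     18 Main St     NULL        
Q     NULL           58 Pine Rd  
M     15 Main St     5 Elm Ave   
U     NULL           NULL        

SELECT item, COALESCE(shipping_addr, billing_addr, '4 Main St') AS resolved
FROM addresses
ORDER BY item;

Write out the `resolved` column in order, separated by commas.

item=D: shipping_addr=NULL, billing_addr=55 Elm St → 55 Elm St
item=E: shipping_addr=NULL, billing_addr=38 Pine Rd → 38 Pine Rd
item=F: shipping_addr=18 Main St → 18 Main St
item=G: shipping_addr=1 Elm St → 1 Elm St
item=J: shipping_addr=NULL, billing_addr=33 Pine Rd → 33 Pine Rd
item=M: shipping_addr=15 Main St → 15 Main St
item=P: shipping_addr=55 Hill Ln → 55 Hill Ln
item=Q: shipping_addr=NULL, billing_addr=58 Pine Rd → 58 Pine Rd
item=R: shipping_addr=19 Pine Rd → 19 Pine Rd
item=U: shipping_addr=NULL, billing_addr=NULL, → literal 4 Main St → 4 Main St
item=X: shipping_addr=NULL, billing_addr=34 Hill Ln → 34 Hill Ln
item=Y: shipping_addr=1 Elm St → 1 Elm St
item=Z: shipping_addr=NULL, billing_addr=NULL, → literal 4 Main St → 4 Main St

55 Elm St, 38 Pine Rd, 18 Main St, 1 Elm St, 33 Pine Rd, 15 Main St, 55 Hill Ln, 58 Pine Rd, 19 Pine Rd, 4 Main St, 34 Hill Ln, 1 Elm St, 4 Main St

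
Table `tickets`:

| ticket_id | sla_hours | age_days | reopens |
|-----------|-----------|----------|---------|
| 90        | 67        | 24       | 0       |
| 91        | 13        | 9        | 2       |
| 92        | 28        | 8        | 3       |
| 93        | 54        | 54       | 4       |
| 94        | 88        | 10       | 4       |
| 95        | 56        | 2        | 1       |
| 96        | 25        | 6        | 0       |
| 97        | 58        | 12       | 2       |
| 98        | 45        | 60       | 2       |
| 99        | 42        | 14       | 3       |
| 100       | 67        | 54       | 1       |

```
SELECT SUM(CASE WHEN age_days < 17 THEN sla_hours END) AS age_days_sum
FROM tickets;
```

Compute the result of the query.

ticket_id=90: ✗
ticket_id=91: ✓ → 13
ticket_id=92: ✓ → 28
ticket_id=93: ✗
ticket_id=94: ✓ → 88
ticket_id=95: ✓ → 56
ticket_id=96: ✓ → 25
ticket_id=97: ✓ → 58
ticket_id=98: ✗
ticket_id=99: ✓ → 42
ticket_id=100: ✗
age_days_sum = 13 + 28 + 88 + 56 + 25 + 58 + 42 = 310

310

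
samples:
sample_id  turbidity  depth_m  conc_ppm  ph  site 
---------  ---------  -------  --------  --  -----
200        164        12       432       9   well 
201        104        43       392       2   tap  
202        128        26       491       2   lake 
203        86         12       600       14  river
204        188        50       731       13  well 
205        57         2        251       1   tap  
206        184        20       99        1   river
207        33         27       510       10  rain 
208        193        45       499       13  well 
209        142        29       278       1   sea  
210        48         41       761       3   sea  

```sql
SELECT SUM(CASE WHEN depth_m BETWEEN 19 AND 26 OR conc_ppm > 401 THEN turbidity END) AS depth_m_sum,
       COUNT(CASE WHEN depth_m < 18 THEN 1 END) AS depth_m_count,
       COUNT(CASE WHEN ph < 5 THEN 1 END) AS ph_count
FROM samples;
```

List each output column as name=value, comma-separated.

depth_m_sum=1024, depth_m_count=3, ph_count=6

[depth_m_sum: depth_m BETWEEN 19 AND 26 OR conc_ppm > 401]
sample_id=200: ✓ → 164
sample_id=201: ✗
sample_id=202: ✓ → 128
sample_id=203: ✓ → 86
sample_id=204: ✓ → 188
sample_id=205: ✗
sample_id=206: ✓ → 184
sample_id=207: ✓ → 33
sample_id=208: ✓ → 193
sample_id=209: ✗
sample_id=210: ✓ → 48
depth_m_sum = 164 + 128 + 86 + 188 + 184 + 33 + 193 + 48 = 1024
—
[depth_m_count: depth_m < 18]
sample_id=200: ✓ → 1
sample_id=201: ✗
sample_id=202: ✗
sample_id=203: ✓ → 1
sample_id=204: ✗
sample_id=205: ✓ → 1
sample_id=206: ✗
sample_id=207: ✗
sample_id=208: ✗
sample_id=209: ✗
sample_id=210: ✗
depth_m_count = COUNT(1, 1, 1) = 3
—
[ph_count: ph < 5]
sample_id=200: ✗
sample_id=201: ✓ → 1
sample_id=202: ✓ → 1
sample_id=203: ✗
sample_id=204: ✗
sample_id=205: ✓ → 1
sample_id=206: ✓ → 1
sample_id=207: ✗
sample_id=208: ✗
sample_id=209: ✓ → 1
sample_id=210: ✓ → 1
ph_count = COUNT(1, 1, 1, 1, 1, 1) = 6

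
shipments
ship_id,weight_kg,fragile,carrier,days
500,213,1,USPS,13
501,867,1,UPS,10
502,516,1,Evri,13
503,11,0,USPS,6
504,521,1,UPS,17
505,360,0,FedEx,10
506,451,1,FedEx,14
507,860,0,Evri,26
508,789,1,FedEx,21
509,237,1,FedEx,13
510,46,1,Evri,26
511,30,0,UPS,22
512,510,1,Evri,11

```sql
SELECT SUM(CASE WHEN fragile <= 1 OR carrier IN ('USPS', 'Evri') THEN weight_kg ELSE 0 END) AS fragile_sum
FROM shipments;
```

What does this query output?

5411

ship_id=500: ✓ → 213
ship_id=501: ✓ → 867
ship_id=502: ✓ → 516
ship_id=503: ✓ → 11
ship_id=504: ✓ → 521
ship_id=505: ✓ → 360
ship_id=506: ✓ → 451
ship_id=507: ✓ → 860
ship_id=508: ✓ → 789
ship_id=509: ✓ → 237
ship_id=510: ✓ → 46
ship_id=511: ✓ → 30
ship_id=512: ✓ → 510
fragile_sum = 213 + 867 + 516 + 11 + 521 + 360 + 451 + 860 + 789 + 237 + 46 + 30 + 510 = 5411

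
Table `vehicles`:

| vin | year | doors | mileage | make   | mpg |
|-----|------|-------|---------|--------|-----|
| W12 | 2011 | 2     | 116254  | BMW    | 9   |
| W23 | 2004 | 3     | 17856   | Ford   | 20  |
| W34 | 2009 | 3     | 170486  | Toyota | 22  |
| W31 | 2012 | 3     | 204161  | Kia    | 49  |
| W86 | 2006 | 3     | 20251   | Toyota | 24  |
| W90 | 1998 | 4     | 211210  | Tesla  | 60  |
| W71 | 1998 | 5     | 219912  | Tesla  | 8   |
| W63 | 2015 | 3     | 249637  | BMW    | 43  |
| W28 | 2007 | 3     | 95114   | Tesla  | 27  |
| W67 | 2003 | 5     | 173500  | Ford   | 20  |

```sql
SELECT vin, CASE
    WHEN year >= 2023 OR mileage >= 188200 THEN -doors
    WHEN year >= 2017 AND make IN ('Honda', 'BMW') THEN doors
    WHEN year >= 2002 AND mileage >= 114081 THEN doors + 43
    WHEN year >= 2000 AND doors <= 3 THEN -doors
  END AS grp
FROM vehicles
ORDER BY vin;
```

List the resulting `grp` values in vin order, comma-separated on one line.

vin=W12: year >= 2002 AND mileage >= 114081 → 45
vin=W23: year >= 2000 AND doors <= 3 → -3
vin=W28: year >= 2000 AND doors <= 3 → -3
vin=W31: year >= 2023 OR mileage >= 188200 → -3
vin=W34: year >= 2002 AND mileage >= 114081 → 46
vin=W63: year >= 2023 OR mileage >= 188200 → -3
vin=W67: year >= 2002 AND mileage >= 114081 → 48
vin=W71: year >= 2023 OR mileage >= 188200 → -5
vin=W86: year >= 2000 AND doors <= 3 → -3
vin=W90: year >= 2023 OR mileage >= 188200 → -4

45, -3, -3, -3, 46, -3, 48, -5, -3, -4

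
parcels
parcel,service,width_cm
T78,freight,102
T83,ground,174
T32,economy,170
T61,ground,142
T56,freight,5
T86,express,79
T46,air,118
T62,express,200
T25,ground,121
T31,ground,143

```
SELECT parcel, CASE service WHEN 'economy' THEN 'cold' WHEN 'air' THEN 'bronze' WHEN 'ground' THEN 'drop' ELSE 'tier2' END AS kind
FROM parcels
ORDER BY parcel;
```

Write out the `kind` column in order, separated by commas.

drop, drop, cold, bronze, tier2, drop, tier2, tier2, drop, tier2

parcel=T25: service='ground' → drop
parcel=T31: service='ground' → drop
parcel=T32: service='economy' → cold
parcel=T46: service='air' → bronze
parcel=T56: ELSE → tier2
parcel=T61: service='ground' → drop
parcel=T62: ELSE → tier2
parcel=T78: ELSE → tier2
parcel=T83: service='ground' → drop
parcel=T86: ELSE → tier2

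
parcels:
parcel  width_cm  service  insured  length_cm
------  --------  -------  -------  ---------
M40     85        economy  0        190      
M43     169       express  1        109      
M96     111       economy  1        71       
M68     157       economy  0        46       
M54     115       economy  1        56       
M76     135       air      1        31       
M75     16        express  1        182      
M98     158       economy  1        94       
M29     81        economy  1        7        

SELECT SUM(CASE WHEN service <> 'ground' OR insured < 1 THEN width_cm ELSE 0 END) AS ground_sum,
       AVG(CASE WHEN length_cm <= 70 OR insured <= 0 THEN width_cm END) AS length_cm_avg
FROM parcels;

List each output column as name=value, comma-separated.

ground_sum=1027, length_cm_avg=114.6

[ground_sum: service <> 'ground' OR insured < 1]
parcel=M40: ✓ → 85
parcel=M43: ✓ → 169
parcel=M96: ✓ → 111
parcel=M68: ✓ → 157
parcel=M54: ✓ → 115
parcel=M76: ✓ → 135
parcel=M75: ✓ → 16
parcel=M98: ✓ → 158
parcel=M29: ✓ → 81
ground_sum = 85 + 169 + 111 + 157 + 115 + 135 + 16 + 158 + 81 = 1027
—
[length_cm_avg: length_cm <= 70 OR insured <= 0]
parcel=M40: ✓ → 85
parcel=M43: ✗
parcel=M96: ✗
parcel=M68: ✓ → 157
parcel=M54: ✓ → 115
parcel=M76: ✓ → 135
parcel=M75: ✗
parcel=M98: ✗
parcel=M29: ✓ → 81
length_cm_avg = (85 + 157 + 115 + 135 + 81) / 5 = 114.6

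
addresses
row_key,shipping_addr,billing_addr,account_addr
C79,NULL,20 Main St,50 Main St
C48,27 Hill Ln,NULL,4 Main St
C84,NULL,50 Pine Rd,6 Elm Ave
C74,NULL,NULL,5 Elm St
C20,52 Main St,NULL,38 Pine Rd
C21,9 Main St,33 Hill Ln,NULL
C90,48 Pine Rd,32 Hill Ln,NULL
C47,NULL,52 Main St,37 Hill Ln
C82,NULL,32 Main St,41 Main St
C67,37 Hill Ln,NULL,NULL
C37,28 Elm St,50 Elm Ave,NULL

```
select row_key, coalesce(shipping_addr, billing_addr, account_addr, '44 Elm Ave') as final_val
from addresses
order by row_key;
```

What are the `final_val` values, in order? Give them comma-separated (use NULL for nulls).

row_key=C20: shipping_addr=52 Main St → 52 Main St
row_key=C21: shipping_addr=9 Main St → 9 Main St
row_key=C37: shipping_addr=28 Elm St → 28 Elm St
row_key=C47: shipping_addr=NULL, billing_addr=52 Main St → 52 Main St
row_key=C48: shipping_addr=27 Hill Ln → 27 Hill Ln
row_key=C67: shipping_addr=37 Hill Ln → 37 Hill Ln
row_key=C74: shipping_addr=NULL, billing_addr=NULL, account_addr=5 Elm St → 5 Elm St
row_key=C79: shipping_addr=NULL, billing_addr=20 Main St → 20 Main St
row_key=C82: shipping_addr=NULL, billing_addr=32 Main St → 32 Main St
row_key=C84: shipping_addr=NULL, billing_addr=50 Pine Rd → 50 Pine Rd
row_key=C90: shipping_addr=48 Pine Rd → 48 Pine Rd

52 Main St, 9 Main St, 28 Elm St, 52 Main St, 27 Hill Ln, 37 Hill Ln, 5 Elm St, 20 Main St, 32 Main St, 50 Pine Rd, 48 Pine Rd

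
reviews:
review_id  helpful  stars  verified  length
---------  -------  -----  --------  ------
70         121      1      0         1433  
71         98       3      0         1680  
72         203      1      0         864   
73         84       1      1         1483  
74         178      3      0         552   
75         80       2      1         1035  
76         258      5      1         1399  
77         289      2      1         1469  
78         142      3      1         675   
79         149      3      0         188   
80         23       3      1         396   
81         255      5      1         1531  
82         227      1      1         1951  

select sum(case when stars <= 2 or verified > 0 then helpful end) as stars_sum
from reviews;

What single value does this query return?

review_id=70: ✓ → 121
review_id=71: ✗
review_id=72: ✓ → 203
review_id=73: ✓ → 84
review_id=74: ✗
review_id=75: ✓ → 80
review_id=76: ✓ → 258
review_id=77: ✓ → 289
review_id=78: ✓ → 142
review_id=79: ✗
review_id=80: ✓ → 23
review_id=81: ✓ → 255
review_id=82: ✓ → 227
stars_sum = 121 + 203 + 84 + 80 + 258 + 289 + 142 + 23 + 255 + 227 = 1682

1682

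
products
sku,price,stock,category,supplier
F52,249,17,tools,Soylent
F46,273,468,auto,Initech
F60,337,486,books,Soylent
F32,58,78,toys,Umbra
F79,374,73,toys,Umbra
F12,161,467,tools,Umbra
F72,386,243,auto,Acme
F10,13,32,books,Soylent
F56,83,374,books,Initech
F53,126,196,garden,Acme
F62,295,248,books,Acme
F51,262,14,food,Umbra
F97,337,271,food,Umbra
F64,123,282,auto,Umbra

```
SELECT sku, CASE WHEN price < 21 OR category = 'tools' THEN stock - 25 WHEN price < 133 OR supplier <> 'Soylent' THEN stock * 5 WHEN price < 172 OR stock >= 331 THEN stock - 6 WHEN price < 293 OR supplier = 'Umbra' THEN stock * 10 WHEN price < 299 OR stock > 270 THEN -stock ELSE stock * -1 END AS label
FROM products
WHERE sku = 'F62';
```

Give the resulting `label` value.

1240

sku = F62: price=295, stock=248, category=books, supplier=Acme.
price < 21 OR category = 'tools' → false
price < 133 OR supplier <> 'Soylent' → true → 1240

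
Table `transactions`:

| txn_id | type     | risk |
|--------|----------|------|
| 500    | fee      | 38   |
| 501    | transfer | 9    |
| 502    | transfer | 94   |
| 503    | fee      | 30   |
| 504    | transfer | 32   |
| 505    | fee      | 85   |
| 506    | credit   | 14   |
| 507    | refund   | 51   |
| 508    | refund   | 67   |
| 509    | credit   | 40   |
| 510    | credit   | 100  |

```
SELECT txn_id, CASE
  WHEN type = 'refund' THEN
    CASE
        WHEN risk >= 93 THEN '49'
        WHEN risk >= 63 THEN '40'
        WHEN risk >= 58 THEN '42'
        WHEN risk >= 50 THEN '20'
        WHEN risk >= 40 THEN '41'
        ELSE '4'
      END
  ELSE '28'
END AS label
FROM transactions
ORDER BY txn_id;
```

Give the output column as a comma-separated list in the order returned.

txn_id=500: type='fee' → outer ELSE → 28
txn_id=501: type='transfer' → outer ELSE → 28
txn_id=502: type='transfer' → outer ELSE → 28
txn_id=503: type='fee' → outer ELSE → 28
txn_id=504: type='transfer' → outer ELSE → 28
txn_id=505: type='fee' → outer ELSE → 28
txn_id=506: type='credit' → outer ELSE → 28
txn_id=507: type='refund' → inner[risk >= 50] → 20
txn_id=508: type='refund' → inner[risk >= 63] → 40
txn_id=509: type='credit' → outer ELSE → 28
txn_id=510: type='credit' → outer ELSE → 28

28, 28, 28, 28, 28, 28, 28, 20, 40, 28, 28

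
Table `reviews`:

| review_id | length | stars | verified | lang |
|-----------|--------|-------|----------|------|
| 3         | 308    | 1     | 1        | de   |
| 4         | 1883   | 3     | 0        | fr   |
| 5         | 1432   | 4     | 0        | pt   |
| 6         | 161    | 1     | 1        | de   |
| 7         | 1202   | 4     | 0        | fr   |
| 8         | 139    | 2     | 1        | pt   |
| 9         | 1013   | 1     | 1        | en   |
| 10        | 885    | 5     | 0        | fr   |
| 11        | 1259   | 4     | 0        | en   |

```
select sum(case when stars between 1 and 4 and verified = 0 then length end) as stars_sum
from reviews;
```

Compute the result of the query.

review_id=3: ✗
review_id=4: ✓ → 1883
review_id=5: ✓ → 1432
review_id=6: ✗
review_id=7: ✓ → 1202
review_id=8: ✗
review_id=9: ✗
review_id=10: ✗
review_id=11: ✓ → 1259
stars_sum = 1883 + 1432 + 1202 + 1259 = 5776

5776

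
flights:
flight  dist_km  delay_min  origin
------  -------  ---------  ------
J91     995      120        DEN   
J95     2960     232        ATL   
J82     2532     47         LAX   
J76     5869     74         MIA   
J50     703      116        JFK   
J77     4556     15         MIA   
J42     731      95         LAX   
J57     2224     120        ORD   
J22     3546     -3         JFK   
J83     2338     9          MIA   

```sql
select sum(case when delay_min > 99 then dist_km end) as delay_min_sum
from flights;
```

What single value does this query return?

flight=J91: ✓ → 995
flight=J95: ✓ → 2960
flight=J82: ✗
flight=J76: ✗
flight=J50: ✓ → 703
flight=J77: ✗
flight=J42: ✗
flight=J57: ✓ → 2224
flight=J22: ✗
flight=J83: ✗
delay_min_sum = 995 + 2960 + 703 + 2224 = 6882

6882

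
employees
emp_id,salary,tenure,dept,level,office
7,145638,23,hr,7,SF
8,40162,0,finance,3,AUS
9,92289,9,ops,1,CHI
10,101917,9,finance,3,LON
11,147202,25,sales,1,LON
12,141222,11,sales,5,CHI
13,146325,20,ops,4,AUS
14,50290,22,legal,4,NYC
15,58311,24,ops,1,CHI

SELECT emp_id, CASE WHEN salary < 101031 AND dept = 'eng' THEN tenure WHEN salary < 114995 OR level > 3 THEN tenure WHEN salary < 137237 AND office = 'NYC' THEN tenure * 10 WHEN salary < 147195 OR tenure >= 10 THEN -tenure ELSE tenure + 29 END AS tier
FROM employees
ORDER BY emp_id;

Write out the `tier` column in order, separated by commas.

emp_id=7: salary < 114995 OR level > 3 → 23
emp_id=8: salary < 114995 OR level > 3 → 0
emp_id=9: salary < 114995 OR level > 3 → 9
emp_id=10: salary < 114995 OR level > 3 → 9
emp_id=11: salary < 147195 OR tenure >= 10 → -25
emp_id=12: salary < 114995 OR level > 3 → 11
emp_id=13: salary < 114995 OR level > 3 → 20
emp_id=14: salary < 114995 OR level > 3 → 22
emp_id=15: salary < 114995 OR level > 3 → 24

23, 0, 9, 9, -25, 11, 20, 22, 24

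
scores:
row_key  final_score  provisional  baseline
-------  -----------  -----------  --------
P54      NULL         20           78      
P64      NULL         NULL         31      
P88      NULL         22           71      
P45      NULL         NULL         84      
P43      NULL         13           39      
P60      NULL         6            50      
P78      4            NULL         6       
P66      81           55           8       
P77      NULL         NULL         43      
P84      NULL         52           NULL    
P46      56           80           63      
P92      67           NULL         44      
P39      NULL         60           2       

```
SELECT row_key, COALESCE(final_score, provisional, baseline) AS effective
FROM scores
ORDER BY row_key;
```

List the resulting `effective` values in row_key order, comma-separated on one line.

row_key=P39: final_score=NULL, provisional=60 → 60
row_key=P43: final_score=NULL, provisional=13 → 13
row_key=P45: final_score=NULL, provisional=NULL, baseline=84 → 84
row_key=P46: final_score=56 → 56
row_key=P54: final_score=NULL, provisional=20 → 20
row_key=P60: final_score=NULL, provisional=6 → 6
row_key=P64: final_score=NULL, provisional=NULL, baseline=31 → 31
row_key=P66: final_score=81 → 81
row_key=P77: final_score=NULL, provisional=NULL, baseline=43 → 43
row_key=P78: final_score=4 → 4
row_key=P84: final_score=NULL, provisional=52 → 52
row_key=P88: final_score=NULL, provisional=22 → 22
row_key=P92: final_score=67 → 67

60, 13, 84, 56, 20, 6, 31, 81, 43, 4, 52, 22, 67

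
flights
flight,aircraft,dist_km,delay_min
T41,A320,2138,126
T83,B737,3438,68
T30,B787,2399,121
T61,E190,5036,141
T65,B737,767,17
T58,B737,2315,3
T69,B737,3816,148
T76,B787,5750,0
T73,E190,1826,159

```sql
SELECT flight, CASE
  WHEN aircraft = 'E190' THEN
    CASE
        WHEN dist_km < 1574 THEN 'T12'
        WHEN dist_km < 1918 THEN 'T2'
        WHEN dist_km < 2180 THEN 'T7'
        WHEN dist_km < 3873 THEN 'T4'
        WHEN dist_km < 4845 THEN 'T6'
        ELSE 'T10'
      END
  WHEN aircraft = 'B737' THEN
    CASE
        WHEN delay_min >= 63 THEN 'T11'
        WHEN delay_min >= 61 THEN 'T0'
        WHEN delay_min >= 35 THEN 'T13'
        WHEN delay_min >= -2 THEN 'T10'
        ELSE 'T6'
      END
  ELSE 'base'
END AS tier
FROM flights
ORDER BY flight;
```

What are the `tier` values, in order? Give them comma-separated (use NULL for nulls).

base, base, T10, T10, T10, T11, T2, base, T11

flight=T30: aircraft='B787' → outer ELSE → base
flight=T41: aircraft='A320' → outer ELSE → base
flight=T58: aircraft='B737' → inner[delay_min >= -2] → T10
flight=T61: aircraft='E190' → inner[ELSE] → T10
flight=T65: aircraft='B737' → inner[delay_min >= -2] → T10
flight=T69: aircraft='B737' → inner[delay_min >= 63] → T11
flight=T73: aircraft='E190' → inner[dist_km < 1918] → T2
flight=T76: aircraft='B787' → outer ELSE → base
flight=T83: aircraft='B737' → inner[delay_min >= 63] → T11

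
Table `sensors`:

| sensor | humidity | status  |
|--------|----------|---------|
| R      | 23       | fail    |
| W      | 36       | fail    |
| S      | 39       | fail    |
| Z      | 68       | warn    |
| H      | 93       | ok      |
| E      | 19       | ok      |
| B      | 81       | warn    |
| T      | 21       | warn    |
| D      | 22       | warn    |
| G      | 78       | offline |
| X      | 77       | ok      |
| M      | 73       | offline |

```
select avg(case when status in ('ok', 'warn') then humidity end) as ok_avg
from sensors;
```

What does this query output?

54.4285714286

sensor=R: ✗
sensor=W: ✗
sensor=S: ✗
sensor=Z: ✓ → 68
sensor=H: ✓ → 93
sensor=E: ✓ → 19
sensor=B: ✓ → 81
sensor=T: ✓ → 21
sensor=D: ✓ → 22
sensor=G: ✗
sensor=X: ✓ → 77
sensor=M: ✗
ok_avg = (68 + 93 + 19 + 81 + 21 + 22 + 77) / 7 = 54.4285714286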